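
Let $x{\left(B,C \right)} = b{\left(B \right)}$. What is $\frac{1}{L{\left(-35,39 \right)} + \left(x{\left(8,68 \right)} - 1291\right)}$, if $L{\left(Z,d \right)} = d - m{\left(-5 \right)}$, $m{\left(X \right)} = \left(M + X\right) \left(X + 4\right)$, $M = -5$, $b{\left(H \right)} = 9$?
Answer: $- \frac{1}{1253} \approx -0.00079808$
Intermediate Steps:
$x{\left(B,C \right)} = 9$
$m{\left(X \right)} = \left(-5 + X\right) \left(4 + X\right)$ ($m{\left(X \right)} = \left(-5 + X\right) \left(X + 4\right) = \left(-5 + X\right) \left(4 + X\right)$)
$L{\left(Z,d \right)} = -10 + d$ ($L{\left(Z,d \right)} = d - \left(-20 + \left(-5\right)^{2} - -5\right) = d - \left(-20 + 25 + 5\right) = d - 10 = -10 + d$)
$\frac{1}{L{\left(-35,39 \right)} + \left(x{\left(8,68 \right)} - 1291\right)} = \frac{1}{\left(-10 + 39\right) + \left(9 - 1291\right)} = \frac{1}{29 + \left(9 - 1291\right)} = \frac{1}{29 - 1282} = \frac{1}{-1253} = - \frac{1}{1253}$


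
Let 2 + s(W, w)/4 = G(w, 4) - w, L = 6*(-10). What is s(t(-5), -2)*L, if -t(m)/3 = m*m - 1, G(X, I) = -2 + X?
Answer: 960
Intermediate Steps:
t(m) = 3 - 3*m**2 (t(m) = -3*(m*m - 1) = -3*(m**2 - 1) = -3*(-1 + m**2) = 3 - 3*m**2)
L = -60
s(W, w) = -16 (s(W, w) = -8 + 4*((-2 + w) - w) = -8 + 4*(-2) = -8 - 8 = -16)
s(t(-5), -2)*L = -16*(-60) = 960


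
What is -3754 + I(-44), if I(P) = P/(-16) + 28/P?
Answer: -165083/44 ≈ -3751.9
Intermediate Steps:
I(P) = 28/P - P/16 (I(P) = P*(-1/16) + 28/P = -P/16 + 28/P = 28/P - P/16)
-3754 + I(-44) = -3754 + (28/(-44) - 1/16*(-44)) = -3754 + (28*(-1/44) + 11/4) = -3754 + (-7/11 + 11/4) = -3754 + 93/44 = -165083/44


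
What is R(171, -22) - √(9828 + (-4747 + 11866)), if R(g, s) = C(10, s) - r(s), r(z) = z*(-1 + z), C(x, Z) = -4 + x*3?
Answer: -480 - 3*√1883 ≈ -610.18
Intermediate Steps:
C(x, Z) = -4 + 3*x
R(g, s) = 26 - s*(-1 + s) (R(g, s) = (-4 + 3*10) - s*(-1 + s) = (-4 + 30) - s*(-1 + s) = 26 - s*(-1 + s))
R(171, -22) - √(9828 + (-4747 + 11866)) = (26 - 1*(-22)*(-1 - 22)) - √(9828 + (-4747 + 11866)) = (26 - 1*(-22)*(-23)) - √(9828 + 7119) = (26 - 506) - √16947 = -480 - 3*√1883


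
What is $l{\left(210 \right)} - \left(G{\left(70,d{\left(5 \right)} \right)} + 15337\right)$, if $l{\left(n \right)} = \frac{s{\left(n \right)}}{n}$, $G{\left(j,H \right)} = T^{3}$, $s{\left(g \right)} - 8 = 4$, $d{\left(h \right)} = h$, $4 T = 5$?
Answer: $- \frac{34359127}{2240} \approx -15339.0$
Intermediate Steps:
$T = \frac{5}{4}$ ($T = \frac{1}{4} \cdot 5 = \frac{5}{4} \approx 1.25$)
$s{\left(g \right)} = 12$ ($s{\left(g \right)} = 8 + 4 = 12$)
$G{\left(j,H \right)} = \frac{125}{64}$ ($G{\left(j,H \right)} = \left(\frac{5}{4}\right)^{3} = \frac{125}{64}$)
$l{\left(n \right)} = \frac{12}{n}$
$l{\left(210 \right)} - \left(G{\left(70,d{\left(5 \right)} \right)} + 15337\right) = \frac{12}{210} - \left(\frac{125}{64} + 15337\right) = 12 \cdot \frac{1}{210} - \frac{981693}{64} = \frac{2}{35} - \frac{981693}{64} = - \frac{34359127}{2240}$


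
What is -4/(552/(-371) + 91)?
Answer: -1484/33209 ≈ -0.044687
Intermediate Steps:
-4/(552/(-371) + 91) = -4/(552*(-1/371) + 91) = -4/(-552/371 + 91) = -4/33209/371 = -4*371/33209 = -1484/33209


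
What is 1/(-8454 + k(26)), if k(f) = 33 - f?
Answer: -1/8447 ≈ -0.00011839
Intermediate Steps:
1/(-8454 + k(26)) = 1/(-8454 + (33 - 1*26)) = 1/(-8454 + (33 - 26)) = 1/(-8454 + 7) = 1/(-8447) = -1/8447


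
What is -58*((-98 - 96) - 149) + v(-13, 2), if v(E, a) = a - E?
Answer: 19909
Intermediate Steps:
-58*((-98 - 96) - 149) + v(-13, 2) = -58*((-98 - 96) - 149) + (2 - 1*(-13)) = -58*(-194 - 149) + (2 + 13) = -58*(-343) + 15 = 19894 + 15 = 19909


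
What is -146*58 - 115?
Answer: -8583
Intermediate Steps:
-146*58 - 115 = -8468 - 115 = -8583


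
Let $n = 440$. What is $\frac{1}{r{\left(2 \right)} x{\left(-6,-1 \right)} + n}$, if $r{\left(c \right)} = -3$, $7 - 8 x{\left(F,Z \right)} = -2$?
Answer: $\frac{8}{3493} \approx 0.0022903$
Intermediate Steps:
$x{\left(F,Z \right)} = \frac{9}{8}$ ($x{\left(F,Z \right)} = \frac{7}{8} - - \frac{1}{4} = \frac{7}{8} + \frac{1}{4} = \frac{9}{8}$)
$\frac{1}{r{\left(2 \right)} x{\left(-6,-1 \right)} + n} = \frac{1}{\left(-3\right) \frac{9}{8} + 440} = \frac{1}{- \frac{27}{8} + 440} = \frac{1}{\frac{3493}{8}} = \frac{8}{3493}$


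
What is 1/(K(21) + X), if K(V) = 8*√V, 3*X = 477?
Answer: 53/7979 - 8*√21/23937 ≈ 0.0051109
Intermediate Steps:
X = 159 (X = (⅓)*477 = 159)
1/(K(21) + X) = 1/(8*√21 + 159) = 1/(159 + 8*√21)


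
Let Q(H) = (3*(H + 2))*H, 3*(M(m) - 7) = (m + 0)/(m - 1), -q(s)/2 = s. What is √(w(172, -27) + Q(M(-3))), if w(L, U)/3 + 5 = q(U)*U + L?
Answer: I*√58749/4 ≈ 60.595*I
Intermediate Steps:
q(s) = -2*s
M(m) = 7 + m/(3*(-1 + m)) (M(m) = 7 + ((m + 0)/(m - 1))/3 = 7 + (m/(-1 + m))/3 = 7 + m/(3*(-1 + m)))
Q(H) = H*(6 + 3*H) (Q(H) = (3*(2 + H))*H = (6 + 3*H)*H = H*(6 + 3*H))
w(L, U) = -15 - 6*U² + 3*L (w(L, U) = -15 + 3*((-2*U)*U + L) = -15 + 3*(-2*U² + L) = -15 + 3*(L - 2*U²) = -15 + (-6*U² + 3*L) = -15 - 6*U² + 3*L)
√(w(172, -27) + Q(M(-3))) = √((-15 - 6*(-27)² + 3*172) + 3*((-21 + 22*(-3))/(3*(-1 - 3)))*(2 + (-21 + 22*(-3))/(3*(-1 - 3)))) = √((-15 - 6*729 + 516) + 3*((⅓)*(-21 - 66)/(-4))*(2 + (⅓)*(-21 - 66)/(-4))) = √((-15 - 4374 + 516) + 3*((⅓)*(-¼)*(-87))*(2 + (⅓)*(-¼)*(-87))) = √(-3873 + 3*(29/4)*(2 + 29/4)) = √(-3873 + 3*(29/4)*(37/4)) = √(-3873 + 3219/16) = √(-58749/16) = I*√58749/4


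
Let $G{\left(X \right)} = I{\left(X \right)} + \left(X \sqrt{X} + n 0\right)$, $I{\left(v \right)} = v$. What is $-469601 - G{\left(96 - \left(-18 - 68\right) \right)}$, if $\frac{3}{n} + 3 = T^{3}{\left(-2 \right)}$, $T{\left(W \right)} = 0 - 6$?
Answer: $-469783 - 182 \sqrt{182} \approx -4.7224 \cdot 10^{5}$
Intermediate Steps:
$T{\left(W \right)} = -6$ ($T{\left(W \right)} = 0 - 6 = -6$)
$n = - \frac{1}{73}$ ($n = \frac{3}{-3 + \left(-6\right)^{3}} = \frac{3}{-3 - 216} = \frac{3}{-219} = 3 \left(- \frac{1}{219}\right) = - \frac{1}{73} \approx -0.013699$)
$G{\left(X \right)} = X + X^{\frac{3}{2}}$ ($G{\left(X \right)} = X + \left(X \sqrt{X} - 0\right) = X + \left(X^{\frac{3}{2}} + 0\right) = X + X^{\frac{3}{2}}$)
$-469601 - G{\left(96 - \left(-18 - 68\right) \right)} = -469601 - \left(\left(96 - \left(-18 - 68\right)\right) + \left(96 - \left(-18 - 68\right)\right)^{\frac{3}{2}}\right) = -469601 - \left(\left(96 - -86\right) + \left(96 - -86\right)^{\frac{3}{2}}\right) = -469601 - \left(\left(96 + 86\right) + \left(96 + 86\right)^{\frac{3}{2}}\right) = -469601 - \left(182 + 182^{\frac{3}{2}}\right) = -469601 - \left(182 + 182 \sqrt{182}\right) = -469783 - 182 \sqrt{182}$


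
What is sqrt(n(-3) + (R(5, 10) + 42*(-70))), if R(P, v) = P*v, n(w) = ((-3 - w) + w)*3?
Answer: I*sqrt(2899) ≈ 53.842*I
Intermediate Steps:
n(w) = -9 (n(w) = -3*3 = -9)
sqrt(n(-3) + (R(5, 10) + 42*(-70))) = sqrt(-9 + (5*10 + 42*(-70))) = sqrt(-9 + (50 - 2940)) = sqrt(-9 - 2890) = sqrt(-2899) = I*sqrt(2899)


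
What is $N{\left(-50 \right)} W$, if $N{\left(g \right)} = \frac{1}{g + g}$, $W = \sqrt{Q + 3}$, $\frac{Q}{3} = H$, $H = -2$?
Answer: $- \frac{i \sqrt{3}}{100} \approx - 0.017321 i$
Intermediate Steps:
$Q = -6$ ($Q = 3 \left(-2\right) = -6$)
$W = i \sqrt{3}$ ($W = \sqrt{-6 + 3} = \sqrt{-3} = i \sqrt{3} \approx 1.732 i$)
$N{\left(g \right)} = \frac{1}{2 g}$
$N{\left(-50 \right)} W = \frac{1}{2 \left(-50\right)} i \sqrt{3} = \frac{1}{2} \left(- \frac{1}{50}\right) i \sqrt{3} = - \frac{i \sqrt{3}}{100}$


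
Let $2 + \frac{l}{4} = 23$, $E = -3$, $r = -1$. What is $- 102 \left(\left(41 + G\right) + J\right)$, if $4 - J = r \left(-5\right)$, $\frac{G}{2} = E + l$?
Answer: $-20604$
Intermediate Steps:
$l = 84$ ($l = -8 + 4 \cdot 23 = -8 + 92 = 84$)
$G = 162$ ($G = 2 \left(-3 + 84\right) = 2 \cdot 81 = 162$)
$J = -1$ ($J = 4 - \left(-1\right) \left(-5\right) = 4 - 5 = -1$)
$- 102 \left(\left(41 + G\right) + J\right) = - 102 \left(\left(41 + 162\right) - 1\right) = - 102 \left(203 - 1\right) = \left(-102\right) 202 = -20604$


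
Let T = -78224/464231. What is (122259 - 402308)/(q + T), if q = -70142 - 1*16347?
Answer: 11818857029/3650086653 ≈ 3.2380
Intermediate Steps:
q = -86489 (q = -70142 - 16347 = -86489)
T = -78224/464231 (T = -78224*1/464231 = -78224/464231 ≈ -0.16850)
(122259 - 402308)/(q + T) = (122259 - 402308)/(-86489 - 78224/464231) = -280049/(-40150953183/464231) = -280049*(-464231/40150953183) = 11818857029/3650086653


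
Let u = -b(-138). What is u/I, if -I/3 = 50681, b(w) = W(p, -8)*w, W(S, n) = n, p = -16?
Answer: 368/50681 ≈ 0.0072611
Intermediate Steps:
b(w) = -8*w
I = -152043 (I = -3*50681 = -152043)
u = -1104 (u = -(-8)*(-138) = -1*1104 = -1104)
u/I = -1104/(-152043) = -1104*(-1/152043) = 368/50681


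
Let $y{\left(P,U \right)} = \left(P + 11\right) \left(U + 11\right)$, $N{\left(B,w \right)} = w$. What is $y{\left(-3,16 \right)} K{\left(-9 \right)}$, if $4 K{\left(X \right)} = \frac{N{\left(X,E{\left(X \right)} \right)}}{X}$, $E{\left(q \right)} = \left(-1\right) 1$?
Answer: $6$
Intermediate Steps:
$E{\left(q \right)} = -1$
$y{\left(P,U \right)} = \left(11 + P\right) \left(11 + U\right)$
$K{\left(X \right)} = - \frac{1}{4 X}$ ($K{\left(X \right)} = \frac{\left(-1\right) \frac{1}{X}}{4} = - \frac{1}{4 X}$)
$y{\left(-3,16 \right)} K{\left(-9 \right)} = \left(121 + 11 \left(-3\right) + 11 \cdot 16 - 48\right) \left(- \frac{1}{4 \left(-9\right)}\right) = \left(121 - 33 + 176 - 48\right) \left(\left(- \frac{1}{4}\right) \left(- \frac{1}{9}\right)\right) = 216 \cdot \frac{1}{36} = 6$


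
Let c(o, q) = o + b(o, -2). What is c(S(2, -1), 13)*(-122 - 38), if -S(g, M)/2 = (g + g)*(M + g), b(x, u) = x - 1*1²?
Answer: 2720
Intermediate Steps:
b(x, u) = -1 + x (b(x, u) = x - 1*1 = x - 1 = -1 + x)
S(g, M) = -4*g*(M + g) (S(g, M) = -2*(g + g)*(M + g) = -2*2*g*(M + g) = -4*g*(M + g))
c(o, q) = -1 + 2*o (c(o, q) = o + (-1 + o) = -1 + 2*o)
c(S(2, -1), 13)*(-122 - 38) = (-1 + 2*(-4*2*(-1 + 2)))*(-122 - 38) = (-1 + 2*(-4*2*1))*(-160) = (-1 + 2*(-8))*(-160) = (-1 - 16)*(-160) = -17*(-160) = 2720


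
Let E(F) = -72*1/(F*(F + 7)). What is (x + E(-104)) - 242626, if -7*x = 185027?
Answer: -2374978812/8827 ≈ -2.6906e+5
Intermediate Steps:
x = -185027/7 (x = -⅐*185027 = -185027/7 ≈ -26432.)
E(F) = -72/(F*(7 + F)) (E(F) = -72*1/(F*(7 + F)) = -72/(F*(7 + F)))
(x + E(-104)) - 242626 = (-185027/7 - 72/(-104*(7 - 104))) - 242626 = (-185027/7 - 72*(-1/104)/(-97)) - 242626 = (-185027/7 - 72*(-1/104)*(-1/97)) - 242626 = (-185027/7 - 9/1261) - 242626 = -233319110/8827 - 242626 = -2374978812/8827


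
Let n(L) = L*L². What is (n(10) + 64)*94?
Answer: 100016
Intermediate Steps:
n(L) = L³
(n(10) + 64)*94 = (10³ + 64)*94 = (1000 + 64)*94 = 1064*94 = 100016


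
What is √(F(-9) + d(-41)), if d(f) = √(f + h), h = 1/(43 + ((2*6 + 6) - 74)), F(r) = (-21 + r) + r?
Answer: √(-6591 + 13*I*√6942)/13 ≈ 0.51143 + 6.2659*I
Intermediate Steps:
F(r) = -21 + 2*r
h = -1/13 (h = 1/(43 + ((12 + 6) - 74)) = 1/(43 + (18 - 74)) = 1/(43 - 56) = 1/(-13) = -1/13 ≈ -0.076923)
d(f) = √(-1/13 + f) (d(f) = √(f - 1/13) = √(-1/13 + f))
√(F(-9) + d(-41)) = √((-21 + 2*(-9)) + √(-13 + 169*(-41))/13) = √((-21 - 18) + √(-13 - 6929)/13) = √(-39 + √(-6942)/13) = √(-39 + (I*√6942)/13) = √(-39 + I*√6942/13)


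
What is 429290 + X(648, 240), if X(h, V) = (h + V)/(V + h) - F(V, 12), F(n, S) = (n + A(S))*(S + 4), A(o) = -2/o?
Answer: 1276361/3 ≈ 4.2545e+5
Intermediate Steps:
F(n, S) = (4 + S)*(n - 2/S) (F(n, S) = (n - 2/S)*(S + 4) = (n - 2/S)*(4 + S) = (4 + S)*(n - 2/S))
X(h, V) = 11/3 - 16*V (X(h, V) = (h + V)/(V + h) - (-2 - 8/12 + 4*V + 12*V) = (V + h)/(V + h) - (-2 - 8*1/12 + 4*V + 12*V) = 1 - (-2 - ⅔ + 4*V + 12*V) = 1 - (-8/3 + 16*V) = 1 + (8/3 - 16*V) = 11/3 - 16*V)
429290 + X(648, 240) = 429290 + (11/3 - 16*240) = 429290 + (11/3 - 3840) = 429290 - 11509/3 = 1276361/3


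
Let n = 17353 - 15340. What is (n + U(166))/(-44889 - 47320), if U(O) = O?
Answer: -2179/92209 ≈ -0.023631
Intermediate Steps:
n = 2013
(n + U(166))/(-44889 - 47320) = (2013 + 166)/(-44889 - 47320) = 2179/(-92209) = 2179*(-1/92209) = -2179/92209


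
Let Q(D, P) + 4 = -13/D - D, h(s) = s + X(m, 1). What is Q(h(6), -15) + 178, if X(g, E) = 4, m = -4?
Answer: 1627/10 ≈ 162.70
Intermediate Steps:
h(s) = 4 + s (h(s) = s + 4 = 4 + s)
Q(D, P) = -4 - D - 13/D (Q(D, P) = -4 + (-13/D - D) = -4 + (-D - 13/D) = -4 - D - 13/D)
Q(h(6), -15) + 178 = (-4 - (4 + 6) - 13/(4 + 6)) + 178 = (-4 - 1*10 - 13/10) + 178 = (-4 - 10 - 13*⅒) + 178 = (-4 - 10 - 13/10) + 178 = -153/10 + 178 = 1627/10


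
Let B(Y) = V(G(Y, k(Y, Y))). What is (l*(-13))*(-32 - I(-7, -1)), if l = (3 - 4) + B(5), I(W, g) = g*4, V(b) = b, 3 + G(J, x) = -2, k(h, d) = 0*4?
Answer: -2184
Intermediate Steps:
k(h, d) = 0
G(J, x) = -5 (G(J, x) = -3 - 2 = -5)
I(W, g) = 4*g
B(Y) = -5
l = -6 (l = (3 - 4) - 5 = -1 - 5 = -6)
(l*(-13))*(-32 - I(-7, -1)) = (-6*(-13))*(-32 - 4*(-1)) = 78*(-32 - 1*(-4)) = 78*(-32 + 4) = 78*(-28) = -2184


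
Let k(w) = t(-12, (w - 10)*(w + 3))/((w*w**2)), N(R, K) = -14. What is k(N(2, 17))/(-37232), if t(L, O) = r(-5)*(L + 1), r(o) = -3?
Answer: 33/102164608 ≈ 3.2301e-7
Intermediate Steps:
t(L, O) = -3 - 3*L (t(L, O) = -3*(L + 1) = -3*(1 + L) = -3 - 3*L)
k(w) = 33/w**3 (k(w) = (-3 - 3*(-12))/((w*w**2)) = (-3 + 36)/(w**3) = 33/w**3)
k(N(2, 17))/(-37232) = (33/(-14)**3)/(-37232) = (33*(-1/2744))*(-1/37232) = -33/2744*(-1/37232) = 33/102164608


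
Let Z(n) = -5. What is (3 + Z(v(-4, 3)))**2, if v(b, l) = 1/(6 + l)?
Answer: 4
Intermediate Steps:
(3 + Z(v(-4, 3)))**2 = (3 - 5)**2 = (-2)**2 = 4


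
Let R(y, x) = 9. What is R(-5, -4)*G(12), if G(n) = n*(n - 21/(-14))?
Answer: 1458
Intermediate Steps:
G(n) = n*(3/2 + n) (G(n) = n*(n - 21*(-1/14)) = n*(n + 3/2) = n*(3/2 + n))
R(-5, -4)*G(12) = 9*((½)*12*(3 + 2*12)) = 9*((½)*12*(3 + 24)) = 9*((½)*12*27) = 9*162 = 1458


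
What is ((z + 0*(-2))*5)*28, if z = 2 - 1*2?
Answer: 0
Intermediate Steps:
z = 0 (z = 2 - 2 = 0)
((z + 0*(-2))*5)*28 = ((0 + 0*(-2))*5)*28 = ((0 + 0)*5)*28 = (0*5)*28 = 0*28 = 0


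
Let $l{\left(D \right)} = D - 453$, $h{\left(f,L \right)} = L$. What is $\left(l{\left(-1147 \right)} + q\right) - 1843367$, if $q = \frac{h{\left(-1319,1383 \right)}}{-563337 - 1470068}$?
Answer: $- \frac{3751565124018}{2033405} \approx -1.845 \cdot 10^{6}$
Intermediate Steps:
$l{\left(D \right)} = -453 + D$ ($l{\left(D \right)} = D - 453 = -453 + D$)
$q = - \frac{1383}{2033405}$ ($q = \frac{1383}{-563337 - 1470068} = \frac{1383}{-2033405} = 1383 \left(- \frac{1}{2033405}\right) = - \frac{1383}{2033405} \approx -0.00068014$)
$\left(l{\left(-1147 \right)} + q\right) - 1843367 = \left(\left(-453 - 1147\right) - \frac{1383}{2033405}\right) - 1843367 = \left(-1600 - \frac{1383}{2033405}\right) - 1843367 = - \frac{3253449383}{2033405} - 1843367 = - \frac{3751565124018}{2033405}$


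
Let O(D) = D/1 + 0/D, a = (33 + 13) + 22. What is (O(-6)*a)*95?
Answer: -38760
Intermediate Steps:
a = 68 (a = 46 + 22 = 68)
O(D) = D (O(D) = D*1 + 0 = D + 0 = D)
(O(-6)*a)*95 = -6*68*95 = -408*95 = -38760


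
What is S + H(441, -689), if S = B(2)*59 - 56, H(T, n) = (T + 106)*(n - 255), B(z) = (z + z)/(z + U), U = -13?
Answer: -5680900/11 ≈ -5.1645e+5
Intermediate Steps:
B(z) = 2*z/(-13 + z) (B(z) = (z + z)/(z - 13) = (2*z)/(-13 + z) = 2*z/(-13 + z))
H(T, n) = (-255 + n)*(106 + T) (H(T, n) = (106 + T)*(-255 + n) = (-255 + n)*(106 + T))
S = -852/11 (S = (2*2/(-13 + 2))*59 - 56 = (2*2/(-11))*59 - 56 = (2*2*(-1/11))*59 - 56 = -4/11*59 - 56 = -236/11 - 56 = -852/11 ≈ -77.455)
S + H(441, -689) = -852/11 + (-27030 - 255*441 + 106*(-689) + 441*(-689)) = -852/11 + (-27030 - 112455 - 73034 - 303849) = -852/11 - 516368 = -5680900/11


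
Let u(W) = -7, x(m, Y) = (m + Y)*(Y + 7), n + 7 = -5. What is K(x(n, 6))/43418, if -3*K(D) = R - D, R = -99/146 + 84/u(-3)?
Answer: -187/372884 ≈ -0.00050150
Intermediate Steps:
n = -12 (n = -7 - 5 = -12)
x(m, Y) = (7 + Y)*(Y + m) (x(m, Y) = (Y + m)*(7 + Y) = (7 + Y)*(Y + m))
R = -1851/146 (R = -99/146 + 84/(-7) = -99*1/146 + 84*(-⅐) = -99/146 - 12 = -1851/146 ≈ -12.678)
K(D) = 617/146 + D/3 (K(D) = -(-1851/146 - D)/3 = 617/146 + D/3)
K(x(n, 6))/43418 = (617/146 + (6² + 7*6 + 7*(-12) + 6*(-12))/3)/43418 = (617/146 + (36 + 42 - 84 - 72)/3)*(1/43418) = (617/146 + (⅓)*(-78))*(1/43418) = (617/146 - 26)*(1/43418) = -3179/146*1/43418 = -187/372884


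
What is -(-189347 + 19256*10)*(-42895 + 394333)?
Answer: -1129170294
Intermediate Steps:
-(-189347 + 19256*10)*(-42895 + 394333) = -(-189347 + 192560)*351438 = -3213*351438 = -1*1129170294 = -1129170294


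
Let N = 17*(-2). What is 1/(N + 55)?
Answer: 1/21 ≈ 0.047619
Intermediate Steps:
N = -34
1/(N + 55) = 1/(-34 + 55) = 1/21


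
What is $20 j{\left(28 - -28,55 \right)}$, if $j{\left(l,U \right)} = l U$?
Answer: $61600$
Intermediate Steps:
$j{\left(l,U \right)} = U l$
$20 j{\left(28 - -28,55 \right)} = 20 \cdot 55 \left(28 - -28\right) = 20 \cdot 55 \left(28 + 28\right) = 20 \cdot 55 \cdot 56 = 20 \cdot 3080 = 61600$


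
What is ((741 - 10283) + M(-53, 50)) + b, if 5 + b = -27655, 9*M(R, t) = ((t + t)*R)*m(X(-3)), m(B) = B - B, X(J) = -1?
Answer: -37202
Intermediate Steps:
m(B) = 0
M(R, t) = 0 (M(R, t) = (((t + t)*R)*0)/9 = (((2*t)*R)*0)/9 = ((2*R*t)*0)/9 = (⅑)*0 = 0)
b = -27660 (b = -5 - 27655 = -27660)
((741 - 10283) + M(-53, 50)) + b = ((741 - 10283) + 0) - 27660 = (-9542 + 0) - 27660 = -9542 - 27660 = -37202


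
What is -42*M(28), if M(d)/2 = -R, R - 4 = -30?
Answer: -2184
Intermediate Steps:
R = -26 (R = 4 - 30 = -26)
M(d) = 52 (M(d) = 2*(-1*(-26)) = 2*26 = 52)
-42*M(28) = -42*52 = -2184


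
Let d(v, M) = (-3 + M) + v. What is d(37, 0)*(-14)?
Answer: -476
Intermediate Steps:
d(v, M) = -3 + M + v
d(37, 0)*(-14) = (-3 + 0 + 37)*(-14) = 34*(-14) = -476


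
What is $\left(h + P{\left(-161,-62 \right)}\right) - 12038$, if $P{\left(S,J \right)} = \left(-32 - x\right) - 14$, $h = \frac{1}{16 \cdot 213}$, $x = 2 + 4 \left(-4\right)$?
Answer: $- \frac{41134559}{3408} \approx -12070.0$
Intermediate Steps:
$x = -14$ ($x = 2 - 16 = -14$)
$h = \frac{1}{3408} \approx 0.00029343$
$P{\left(S,J \right)} = -32$ ($P{\left(S,J \right)} = \left(-32 - -14\right) - 14 = \left(-32 + 14\right) - 14 = -18 - 14 = -32$)
$\left(h + P{\left(-161,-62 \right)}\right) - 12038 = \left(\frac{1}{3408} - 32\right) - 12038 = - \frac{109055}{3408} - 12038 = - \frac{41134559}{3408}$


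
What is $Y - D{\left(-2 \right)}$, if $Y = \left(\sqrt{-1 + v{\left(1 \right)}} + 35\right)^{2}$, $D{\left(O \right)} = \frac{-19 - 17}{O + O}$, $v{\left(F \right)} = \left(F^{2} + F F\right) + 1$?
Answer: $1218 + 70 \sqrt{2} \approx 1317.0$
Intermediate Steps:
$v{\left(F \right)} = 1 + 2 F^{2}$ ($v{\left(F \right)} = \left(F^{2} + F^{2}\right) + 1 = 2 F^{2} + 1 = 1 + 2 F^{2}$)
$D{\left(O \right)} = - \frac{18}{O}$ ($D{\left(O \right)} = - \frac{36}{2 O} = - 36 \frac{1}{2 O} = - \frac{18}{O}$)
$Y = \left(35 + \sqrt{2}\right)^{2}$ ($Y = \left(\sqrt{-1 + \left(1 + 2 \cdot 1^{2}\right)} + 35\right)^{2} = \left(\sqrt{-1 + \left(1 + 2 \cdot 1\right)} + 35\right)^{2} = \left(\sqrt{-1 + \left(1 + 2\right)} + 35\right)^{2} = \left(\sqrt{-1 + 3} + 35\right)^{2} = \left(\sqrt{2} + 35\right)^{2} = \left(35 + \sqrt{2}\right)^{2} \approx 1326.0$)
$Y - D{\left(-2 \right)} = \left(35 + \sqrt{2}\right)^{2} - - \frac{18}{-2} = \left(35 + \sqrt{2}\right)^{2} - \left(-18\right) \left(- \frac{1}{2}\right) = \left(35 + \sqrt{2}\right)^{2} - 9 = -9 + \left(35 + \sqrt{2}\right)^{2}$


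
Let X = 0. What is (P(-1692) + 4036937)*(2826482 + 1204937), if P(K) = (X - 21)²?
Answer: 16276362379382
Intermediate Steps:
P(K) = 441 (P(K) = (0 - 21)² = (-21)² = 441)
(P(-1692) + 4036937)*(2826482 + 1204937) = (441 + 4036937)*(2826482 + 1204937) = 4037378*4031419 = 16276362379382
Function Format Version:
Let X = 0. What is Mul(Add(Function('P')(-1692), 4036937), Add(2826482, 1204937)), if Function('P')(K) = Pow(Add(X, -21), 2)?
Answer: 16276362379382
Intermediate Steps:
Function('P')(K) = 441 (Function('P')(K) = Pow(Add(0, -21), 2) = Pow(-21, 2) = 441)
Mul(Add(Function('P')(-1692), 4036937), Add(2826482, 1204937)) = Mul(Add(441, 4036937), Add(2826482, 1204937)) = Mul(4037378, 4031419) = 16276362379382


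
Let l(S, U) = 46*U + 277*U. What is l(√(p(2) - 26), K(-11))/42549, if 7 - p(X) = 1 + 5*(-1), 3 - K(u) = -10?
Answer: 323/3273 ≈ 0.098686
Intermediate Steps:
K(u) = 13 (K(u) = 3 - 1*(-10) = 3 + 10 = 13)
p(X) = 11 (p(X) = 7 - (1 + 5*(-1)) = 7 - (1 - 5) = 7 - 1*(-4) = 7 + 4 = 11)
l(S, U) = 323*U
l(√(p(2) - 26), K(-11))/42549 = (323*13)/42549 = 4199*(1/42549) = 323/3273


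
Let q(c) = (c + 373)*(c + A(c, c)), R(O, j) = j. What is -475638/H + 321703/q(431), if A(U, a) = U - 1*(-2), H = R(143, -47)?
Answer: 330419910569/32648832 ≈ 10120.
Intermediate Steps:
H = -47
A(U, a) = 2 + U (A(U, a) = U + 2 = 2 + U)
q(c) = (2 + 2*c)*(373 + c) (q(c) = (c + 373)*(c + (2 + c)) = (373 + c)*(2 + 2*c) = (2 + 2*c)*(373 + c))
-475638/H + 321703/q(431) = -475638/(-47) + 321703/(746 + 2*431**2 + 748*431) = -475638*(-1/47) + 321703/(746 + 2*185761 + 322388) = 475638/47 + 321703/(746 + 371522 + 322388) = 475638/47 + 321703/694656 = 330419910569/32648832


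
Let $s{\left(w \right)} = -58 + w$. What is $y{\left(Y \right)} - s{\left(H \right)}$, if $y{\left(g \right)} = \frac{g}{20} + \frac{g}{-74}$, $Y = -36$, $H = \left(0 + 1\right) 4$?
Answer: $\frac{9747}{185} \approx 52.686$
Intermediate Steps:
$H = 4$ ($H = 1 \cdot 4 = 4$)
$y{\left(g \right)} = \frac{27 g}{740}$ ($y{\left(g \right)} = g \frac{1}{20} + g \left(- \frac{1}{74}\right) = \frac{g}{20} - \frac{g}{74} = \frac{27 g}{740}$)
$y{\left(Y \right)} - s{\left(H \right)} = \frac{27}{740} \left(-36\right) - \left(-58 + 4\right) = - \frac{243}{185} - -54 = - \frac{243}{185} + 54 = \frac{9747}{185}$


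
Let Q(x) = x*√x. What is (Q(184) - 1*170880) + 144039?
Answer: -26841 + 368*√46 ≈ -24345.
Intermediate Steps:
Q(x) = x^(3/2)
(Q(184) - 1*170880) + 144039 = (184^(3/2) - 1*170880) + 144039 = (368*√46 - 170880) + 144039 = (-170880 + 368*√46) + 144039 = -26841 + 368*√46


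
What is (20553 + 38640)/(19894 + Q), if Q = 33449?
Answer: 6577/5927 ≈ 1.1097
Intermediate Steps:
(20553 + 38640)/(19894 + Q) = (20553 + 38640)/(19894 + 33449) = 59193/53343 = 59193*(1/53343) = 6577/5927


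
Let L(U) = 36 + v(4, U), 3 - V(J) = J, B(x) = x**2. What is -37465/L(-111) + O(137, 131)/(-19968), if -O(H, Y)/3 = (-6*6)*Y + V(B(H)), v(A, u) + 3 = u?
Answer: 4760297/9984 ≈ 476.79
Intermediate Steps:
V(J) = 3 - J
v(A, u) = -3 + u
O(H, Y) = -9 + 3*H**2 + 108*Y (O(H, Y) = -3*((-6*6)*Y + (3 - H**2)) = -3*(-36*Y + (3 - H**2)) = -3*(3 - H**2 - 36*Y) = -9 + 3*H**2 + 108*Y)
L(U) = 33 + U (L(U) = 36 + (-3 + U) = 33 + U)
-37465/L(-111) + O(137, 131)/(-19968) = -37465/(33 - 111) + (-9 + 3*137**2 + 108*131)/(-19968) = -37465/(-78) + (-9 + 3*18769 + 14148)*(-1/19968) = -37465*(-1/78) + (-9 + 56307 + 14148)*(-1/19968) = 37465/78 + 70446*(-1/19968) = 37465/78 - 11741/3328 = 4760297/9984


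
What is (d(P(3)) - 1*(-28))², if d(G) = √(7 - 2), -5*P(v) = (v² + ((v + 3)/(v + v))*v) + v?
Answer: (28 + √5)² ≈ 914.22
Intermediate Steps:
P(v) = -3/10 - 3*v/10 - v²/5 (P(v) = -((v² + ((v + 3)/(v + v))*v) + v)/5 = -((v² + ((3 + v)/((2*v)))*v) + v)/5 = -((v² + ((3 + v)*(1/(2*v)))*v) + v)/5 = -((v² + ((3 + v)/(2*v))*v) + v)/5 = -((v² + (3/2 + v/2)) + v)/5 = -((3/2 + v² + v/2) + v)/5 = -(3/2 + v² + 3*v/2)/5 = -3/10 - 3*v/10 - v²/5)
d(G) = √5
(d(P(3)) - 1*(-28))² = (√5 - 1*(-28))² = (√5 + 28)² = (28 + √5)²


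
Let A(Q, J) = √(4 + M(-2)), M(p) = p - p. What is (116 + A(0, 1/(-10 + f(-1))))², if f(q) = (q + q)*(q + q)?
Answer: 13924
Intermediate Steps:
M(p) = 0
f(q) = 4*q² (f(q) = (2*q)*(2*q) = 4*q²)
A(Q, J) = 2 (A(Q, J) = √(4 + 0) = √4 = 2)
(116 + A(0, 1/(-10 + f(-1))))² = (116 + 2)² = 118² = 13924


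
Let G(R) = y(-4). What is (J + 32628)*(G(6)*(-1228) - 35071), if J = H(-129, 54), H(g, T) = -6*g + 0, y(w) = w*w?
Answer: -1827724038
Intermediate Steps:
y(w) = w²
H(g, T) = -6*g
G(R) = 16 (G(R) = (-4)² = 16)
J = 774 (J = -6*(-129) = 774)
(J + 32628)*(G(6)*(-1228) - 35071) = (774 + 32628)*(16*(-1228) - 35071) = 33402*(-19648 - 35071) = 33402*(-54719) = -1827724038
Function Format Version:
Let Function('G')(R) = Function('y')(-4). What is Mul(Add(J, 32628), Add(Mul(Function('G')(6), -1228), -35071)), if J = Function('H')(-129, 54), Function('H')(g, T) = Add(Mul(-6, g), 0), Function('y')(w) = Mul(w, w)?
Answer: -1827724038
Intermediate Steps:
Function('y')(w) = Pow(w, 2)
Function('H')(g, T) = Mul(-6, g)
Function('G')(R) = 16 (Function('G')(R) = Pow(-4, 2) = 16)
J = 774 (J = Mul(-6, -129) = 774)
Mul(Add(J, 32628), Add(Mul(Function('G')(6), -1228), -35071)) = Mul(Add(774, 32628), Add(Mul(16, -1228), -35071)) = Mul(33402, Add(-19648, -35071)) = Mul(33402, -54719) = -1827724038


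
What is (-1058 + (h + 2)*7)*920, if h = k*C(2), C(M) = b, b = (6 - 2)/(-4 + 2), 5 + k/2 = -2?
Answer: -780160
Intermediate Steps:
k = -14 (k = -10 + 2*(-2) = -10 - 4 = -14)
b = -2 (b = 4/(-2) = 4*(-½) = -2)
C(M) = -2
h = 28 (h = -14*(-2) = 28)
(-1058 + (h + 2)*7)*920 = (-1058 + (28 + 2)*7)*920 = (-1058 + 30*7)*920 = (-1058 + 210)*920 = -848*920 = -780160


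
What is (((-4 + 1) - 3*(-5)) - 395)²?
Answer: 146689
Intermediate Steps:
(((-4 + 1) - 3*(-5)) - 395)² = ((-3 + 15) - 395)² = (12 - 395)² = (-383)² = 146689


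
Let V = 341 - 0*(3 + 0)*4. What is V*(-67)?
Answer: -22847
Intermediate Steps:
V = 341 (V = 341 - 0*3*4 = 341 - 0*4 = 341 - 1*0 = 341 + 0 = 341)
V*(-67) = 341*(-67) = -22847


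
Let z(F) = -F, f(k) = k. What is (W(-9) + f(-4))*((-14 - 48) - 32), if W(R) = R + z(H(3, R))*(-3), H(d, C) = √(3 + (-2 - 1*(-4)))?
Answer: 1222 - 282*√5 ≈ 591.43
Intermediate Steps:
H(d, C) = √5 (H(d, C) = √(3 + (-2 + 4)) = √(3 + 2) = √5)
W(R) = R + 3*√5 (W(R) = R - √5*(-3) = R + 3*√5)
(W(-9) + f(-4))*((-14 - 48) - 32) = ((-9 + 3*√5) - 4)*((-14 - 48) - 32) = (-13 + 3*√5)*(-62 - 32) = (-13 + 3*√5)*(-94) = 1222 - 282*√5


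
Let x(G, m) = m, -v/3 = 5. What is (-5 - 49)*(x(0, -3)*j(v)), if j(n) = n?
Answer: -2430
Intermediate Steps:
v = -15 (v = -3*5 = -15)
(-5 - 49)*(x(0, -3)*j(v)) = (-5 - 49)*(-3*(-15)) = -54*45 = -2430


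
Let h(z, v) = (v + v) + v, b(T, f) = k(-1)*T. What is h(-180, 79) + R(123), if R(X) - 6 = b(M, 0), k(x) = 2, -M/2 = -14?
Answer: 299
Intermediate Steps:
M = 28 (M = -2*(-14) = 28)
b(T, f) = 2*T
R(X) = 62 (R(X) = 6 + 2*28 = 6 + 56 = 62)
h(z, v) = 3*v (h(z, v) = 2*v + v = 3*v)
h(-180, 79) + R(123) = 3*79 + 62 = 237 + 62 = 299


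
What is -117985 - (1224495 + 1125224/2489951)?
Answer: -3342710543704/2489951 ≈ -1.3425e+6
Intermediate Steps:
-117985 - (1224495 + 1125224/2489951) = -117985 - 1*3048933674969/2489951 = -117985 - 3048933674969/2489951 = -3342710543704/2489951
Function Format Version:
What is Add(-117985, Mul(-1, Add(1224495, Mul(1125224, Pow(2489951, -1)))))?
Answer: Rational(-3342710543704, 2489951) ≈ -1.3425e+6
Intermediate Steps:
Add(-117985, Mul(-1, Add(1224495, Mul(1125224, Pow(2489951, -1))))) = Add(-117985, Mul(-1, Add(1224495, Mul(1125224, Rational(1, 2489951))))) = Add(-117985, Mul(-1, Add(1224495, Rational(1125224, 2489951)))) = Add(-117985, Mul(-1, Rational(3048933674969, 2489951))) = Add(-117985, Rational(-3048933674969, 2489951)) = Rational(-3342710543704, 2489951)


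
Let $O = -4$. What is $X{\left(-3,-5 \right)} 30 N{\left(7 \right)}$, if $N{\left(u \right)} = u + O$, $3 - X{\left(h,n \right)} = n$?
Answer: $720$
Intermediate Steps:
$X{\left(h,n \right)} = 3 - n$
$N{\left(u \right)} = -4 + u$ ($N{\left(u \right)} = u - 4 = -4 + u$)
$X{\left(-3,-5 \right)} 30 N{\left(7 \right)} = \left(3 - -5\right) 30 \left(-4 + 7\right) = \left(3 + 5\right) 30 \cdot 3 = 8 \cdot 30 \cdot 3 = 240 \cdot 3 = 720$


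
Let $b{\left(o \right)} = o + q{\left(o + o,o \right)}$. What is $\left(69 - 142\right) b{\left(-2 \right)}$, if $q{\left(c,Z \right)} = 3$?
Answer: $-73$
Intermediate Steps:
$b{\left(o \right)} = 3 + o$ ($b{\left(o \right)} = o + 3 = 3 + o$)
$\left(69 - 142\right) b{\left(-2 \right)} = \left(69 - 142\right) \left(3 - 2\right) = \left(-73\right) 1 = -73$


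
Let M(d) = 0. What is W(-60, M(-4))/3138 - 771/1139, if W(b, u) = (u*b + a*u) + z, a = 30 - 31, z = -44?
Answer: -1234757/1787091 ≈ -0.69093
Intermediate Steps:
a = -1
W(b, u) = -44 - u + b*u (W(b, u) = (u*b - u) - 44 = (b*u - u) - 44 = (-u + b*u) - 44 = -44 - u + b*u)
W(-60, M(-4))/3138 - 771/1139 = (-44 - 1*0 - 60*0)/3138 - 771/1139 = (-44 + 0 + 0)*(1/3138) - 771*1/1139 = -44*1/3138 - 771/1139 = -22/1569 - 771/1139 = -1234757/1787091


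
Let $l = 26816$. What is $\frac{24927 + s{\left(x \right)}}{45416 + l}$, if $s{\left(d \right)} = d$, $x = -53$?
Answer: $\frac{12437}{36116} \approx 0.34436$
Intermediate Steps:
$\frac{24927 + s{\left(x \right)}}{45416 + l} = \frac{24927 - 53}{45416 + 26816} = \frac{24874}{72232} = 24874 \cdot \frac{1}{72232} = \frac{12437}{36116}$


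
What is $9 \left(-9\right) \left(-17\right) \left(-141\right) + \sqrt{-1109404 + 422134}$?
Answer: $-194157 + i \sqrt{687270} \approx -1.9416 \cdot 10^{5} + 829.02 i$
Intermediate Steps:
$9 \left(-9\right) \left(-17\right) \left(-141\right) + \sqrt{-1109404 + 422134} = \left(-81\right) \left(-17\right) \left(-141\right) + \sqrt{-687270} = 1377 \left(-141\right) + i \sqrt{687270} = -194157 + i \sqrt{687270}$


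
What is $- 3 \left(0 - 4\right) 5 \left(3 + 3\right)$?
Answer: $360$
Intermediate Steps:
$- 3 \left(0 - 4\right) 5 \left(3 + 3\right) = \left(-3\right) \left(-4\right) 5 \cdot 6 = 12 \cdot 30 = 360$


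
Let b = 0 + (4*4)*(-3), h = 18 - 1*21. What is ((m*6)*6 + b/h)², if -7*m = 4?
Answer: 1024/49 ≈ 20.898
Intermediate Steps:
m = -4/7 (m = -⅐*4 = -4/7 ≈ -0.57143)
h = -3 (h = 18 - 21 = -3)
b = -48 (b = 0 + 16*(-3) = 0 - 48 = -48)
((m*6)*6 + b/h)² = (-4/7*6*6 - 48/(-3))² = (-24/7*6 - 48*(-⅓))² = (-144/7 + 16)² = (-32/7)² = 1024/49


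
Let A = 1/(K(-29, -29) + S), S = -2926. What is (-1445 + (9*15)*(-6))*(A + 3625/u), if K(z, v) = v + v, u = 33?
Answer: -2217478235/8952 ≈ -2.4771e+5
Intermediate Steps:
K(z, v) = 2*v
A = -1/2984 (A = 1/(2*(-29) - 2926) = 1/(-58 - 2926) = 1/(-2984) = -1/2984 ≈ -0.00033512)
(-1445 + (9*15)*(-6))*(A + 3625/u) = (-1445 + (9*15)*(-6))*(-1/2984 + 3625/33) = (-1445 + 135*(-6))*(-1/2984 + 3625*(1/33)) = (-1445 - 810)*(-1/2984 + 3625/33) = -2255*10816967/98472 = -2217478235/8952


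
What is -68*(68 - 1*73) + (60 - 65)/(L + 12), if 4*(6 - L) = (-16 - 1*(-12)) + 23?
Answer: 18000/53 ≈ 339.62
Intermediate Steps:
L = 5/4 (L = 6 - ((-16 - 1*(-12)) + 23)/4 = 6 - ((-16 + 12) + 23)/4 = 6 - (-4 + 23)/4 = 6 - ¼*19 = 6 - 19/4 = 5/4 ≈ 1.2500)
-68*(68 - 1*73) + (60 - 65)/(L + 12) = -68*(68 - 1*73) + (60 - 65)/(5/4 + 12) = -68*(68 - 73) - 5/53/4 = -68*(-5) - 5*4/53 = 340 - 20/53 = 18000/53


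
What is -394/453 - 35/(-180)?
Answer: -3671/5436 ≈ -0.67531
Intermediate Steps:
-394/453 - 35/(-180) = -394*1/453 - 35*(-1/180) = -394/453 + 7/36 = -3671/5436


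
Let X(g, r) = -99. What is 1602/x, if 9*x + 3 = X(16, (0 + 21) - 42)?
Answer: -2403/17 ≈ -141.35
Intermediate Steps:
x = -34/3 (x = -⅓ + (⅑)*(-99) = -⅓ - 11 = -34/3 ≈ -11.333)
1602/x = 1602/(-34/3) = 1602*(-3/34) = -2403/17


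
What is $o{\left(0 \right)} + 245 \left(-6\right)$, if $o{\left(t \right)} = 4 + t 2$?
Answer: $-1466$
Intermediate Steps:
$o{\left(t \right)} = 4 + 2 t$
$o{\left(0 \right)} + 245 \left(-6\right) = \left(4 + 2 \cdot 0\right) + 245 \left(-6\right) = \left(4 + 0\right) - 1470 = 4 - 1470 = -1466$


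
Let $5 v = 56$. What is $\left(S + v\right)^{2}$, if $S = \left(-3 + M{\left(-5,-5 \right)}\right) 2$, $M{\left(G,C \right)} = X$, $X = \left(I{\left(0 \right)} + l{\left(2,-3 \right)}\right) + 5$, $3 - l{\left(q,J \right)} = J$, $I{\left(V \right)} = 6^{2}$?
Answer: $\frac{246016}{25} \approx 9840.6$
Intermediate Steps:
$I{\left(V \right)} = 36$
$l{\left(q,J \right)} = 3 - J$
$X = 47$ ($X = \left(36 + \left(3 - -3\right)\right) + 5 = \left(36 + \left(3 + 3\right)\right) + 5 = \left(36 + 6\right) + 5 = 42 + 5 = 47$)
$v = \frac{56}{5}$ ($v = \frac{1}{5} \cdot 56 = \frac{56}{5} \approx 11.2$)
$M{\left(G,C \right)} = 47$
$S = 88$ ($S = \left(-3 + 47\right) 2 = 44 \cdot 2 = 88$)
$\left(S + v\right)^{2} = \left(88 + \frac{56}{5}\right)^{2} = \left(\frac{496}{5}\right)^{2} = \frac{246016}{25}$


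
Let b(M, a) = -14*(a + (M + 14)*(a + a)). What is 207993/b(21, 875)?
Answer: -207993/869750 ≈ -0.23914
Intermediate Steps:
b(M, a) = -14*a - 28*a*(14 + M) (b(M, a) = -14*(a + (14 + M)*(2*a)) = -14*(a + 2*a*(14 + M)) = -14*a - 28*a*(14 + M))
207993/b(21, 875) = 207993/((-14*875*(29 + 2*21))) = 207993/((-14*875*(29 + 42))) = 207993/((-14*875*71)) = 207993/(-869750) = 207993*(-1/869750) = -207993/869750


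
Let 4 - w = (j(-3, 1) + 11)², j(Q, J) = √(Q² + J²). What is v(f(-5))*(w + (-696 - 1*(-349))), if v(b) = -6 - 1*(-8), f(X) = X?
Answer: -948 - 44*√10 ≈ -1087.1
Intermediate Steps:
j(Q, J) = √(J² + Q²)
v(b) = 2 (v(b) = -6 + 8 = 2)
w = 4 - (11 + √10)² (w = 4 - (√(1² + (-3)²) + 11)² = 4 - (√(1 + 9) + 11)² = 4 - (√10 + 11)² = 4 - (11 + √10)² ≈ -196.57)
v(f(-5))*(w + (-696 - 1*(-349))) = 2*((4 - (11 + √10)²) + (-696 - 1*(-349))) = 2*((4 - (11 + √10)²) + (-696 + 349)) = 2*((4 - (11 + √10)²) - 347) = 2*(-343 - (11 + √10)²) = -686 - 2*(11 + √10)²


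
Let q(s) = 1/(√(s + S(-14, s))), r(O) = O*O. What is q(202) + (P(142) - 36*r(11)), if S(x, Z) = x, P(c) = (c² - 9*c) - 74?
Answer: 14456 + √47/94 ≈ 14456.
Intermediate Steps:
r(O) = O²
P(c) = -74 + c² - 9*c
q(s) = (-14 + s)^(-½) (q(s) = 1/(√(s - 14)) = 1/(√(-14 + s)) = (-14 + s)^(-½))
q(202) + (P(142) - 36*r(11)) = (-14 + 202)^(-½) + ((-74 + 142² - 9*142) - 36*11²) = 188^(-½) + ((-74 + 20164 - 1278) - 36*121) = √47/94 + (18812 - 1*4356) = √47/94 + (18812 - 4356) = √47/94 + 14456 = 14456 + √47/94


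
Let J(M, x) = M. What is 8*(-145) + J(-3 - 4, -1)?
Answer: -1167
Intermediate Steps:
8*(-145) + J(-3 - 4, -1) = 8*(-145) + (-3 - 4) = -1160 - 7 = -1167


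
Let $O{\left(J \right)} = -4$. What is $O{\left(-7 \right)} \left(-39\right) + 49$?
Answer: $205$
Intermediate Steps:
$O{\left(-7 \right)} \left(-39\right) + 49 = \left(-4\right) \left(-39\right) + 49 = 156 + 49 = 205$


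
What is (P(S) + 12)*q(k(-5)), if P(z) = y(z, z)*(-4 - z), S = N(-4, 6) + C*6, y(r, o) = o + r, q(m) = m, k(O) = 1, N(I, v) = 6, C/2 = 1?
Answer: -780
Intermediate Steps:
C = 2 (C = 2*1 = 2)
S = 18 (S = 6 + 2*6 = 6 + 12 = 18)
P(z) = 2*z*(-4 - z) (P(z) = (z + z)*(-4 - z) = (2*z)*(-4 - z) = 2*z*(-4 - z))
(P(S) + 12)*q(k(-5)) = (-2*18*(4 + 18) + 12)*1 = (-2*18*22 + 12)*1 = (-792 + 12)*1 = -780*1 = -780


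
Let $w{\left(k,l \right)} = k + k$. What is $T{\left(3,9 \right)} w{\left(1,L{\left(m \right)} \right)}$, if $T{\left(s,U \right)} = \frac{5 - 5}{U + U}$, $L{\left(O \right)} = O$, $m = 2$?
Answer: $0$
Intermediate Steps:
$w{\left(k,l \right)} = 2 k$
$T{\left(s,U \right)} = 0$ ($T{\left(s,U \right)} = \frac{0}{2 U} = 0 \frac{1}{2 U} = 0$)
$T{\left(3,9 \right)} w{\left(1,L{\left(m \right)} \right)} = 0 \cdot 2 \cdot 1 = 0 \cdot 2 = 0$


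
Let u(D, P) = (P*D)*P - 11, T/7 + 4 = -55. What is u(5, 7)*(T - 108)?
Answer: -121914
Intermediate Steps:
T = -413 (T = -28 + 7*(-55) = -28 - 385 = -413)
u(D, P) = -11 + D*P**2 (u(D, P) = (D*P)*P - 11 = D*P**2 - 11 = -11 + D*P**2)
u(5, 7)*(T - 108) = (-11 + 5*7**2)*(-413 - 108) = (-11 + 5*49)*(-521) = (-11 + 245)*(-521) = 234*(-521) = -121914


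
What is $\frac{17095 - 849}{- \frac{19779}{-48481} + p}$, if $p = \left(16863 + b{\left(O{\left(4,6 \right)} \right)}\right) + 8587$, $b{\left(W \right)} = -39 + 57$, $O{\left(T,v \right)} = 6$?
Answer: $\frac{787622326}{1234733887} \approx 0.63789$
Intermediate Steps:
$b{\left(W \right)} = 18$
$p = 25468$ ($p = \left(16863 + 18\right) + 8587 = 16881 + 8587 = 25468$)
$\frac{17095 - 849}{- \frac{19779}{-48481} + p} = \frac{17095 - 849}{- \frac{19779}{-48481} + 25468} = \frac{16246}{\left(-19779\right) \left(- \frac{1}{48481}\right) + 25468} = \frac{16246}{\frac{19779}{48481} + 25468} = \frac{16246}{\frac{1234733887}{48481}} = 16246 \cdot \frac{48481}{1234733887} = \frac{787622326}{1234733887}$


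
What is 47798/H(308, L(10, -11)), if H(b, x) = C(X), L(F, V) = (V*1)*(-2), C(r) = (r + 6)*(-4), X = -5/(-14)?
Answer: -167293/89 ≈ -1879.7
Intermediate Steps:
X = 5/14 (X = -5*(-1/14) = 5/14 ≈ 0.35714)
C(r) = -24 - 4*r (C(r) = (6 + r)*(-4) = -24 - 4*r)
L(F, V) = -2*V (L(F, V) = V*(-2) = -2*V)
H(b, x) = -178/7 (H(b, x) = -24 - 4*5/14 = -24 - 10/7 = -178/7)
47798/H(308, L(10, -11)) = 47798/(-178/7) = 47798*(-7/178) = -167293/89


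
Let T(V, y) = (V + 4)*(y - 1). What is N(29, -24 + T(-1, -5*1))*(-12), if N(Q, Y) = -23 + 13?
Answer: 120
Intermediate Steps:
T(V, y) = (-1 + y)*(4 + V) (T(V, y) = (4 + V)*(-1 + y) = (-1 + y)*(4 + V))
N(Q, Y) = -10
N(29, -24 + T(-1, -5*1))*(-12) = -10*(-12) = 120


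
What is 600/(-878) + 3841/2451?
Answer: 950899/1075989 ≈ 0.88374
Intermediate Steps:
600/(-878) + 3841/2451 = 600*(-1/878) + 3841*(1/2451) = -300/439 + 3841/2451 = 950899/1075989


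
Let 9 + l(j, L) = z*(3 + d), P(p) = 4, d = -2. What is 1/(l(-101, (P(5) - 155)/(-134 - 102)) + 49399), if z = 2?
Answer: 1/49392 ≈ 2.0246e-5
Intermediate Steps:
l(j, L) = -7 (l(j, L) = -9 + 2*(3 - 2) = -9 + 2*1 = -9 + 2 = -7)
1/(l(-101, (P(5) - 155)/(-134 - 102)) + 49399) = 1/(-7 + 49399) = 1/49392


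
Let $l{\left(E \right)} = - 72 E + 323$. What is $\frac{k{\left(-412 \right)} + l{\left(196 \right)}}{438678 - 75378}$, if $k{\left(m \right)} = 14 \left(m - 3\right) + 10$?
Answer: $- \frac{19589}{363300} \approx -0.05392$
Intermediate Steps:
$l{\left(E \right)} = 323 - 72 E$
$k{\left(m \right)} = -32 + 14 m$ ($k{\left(m \right)} = 14 \left(-3 + m\right) + 10 = \left(-42 + 14 m\right) + 10 = -32 + 14 m$)
$\frac{k{\left(-412 \right)} + l{\left(196 \right)}}{438678 - 75378} = \frac{\left(-32 + 14 \left(-412\right)\right) + \left(323 - 14112\right)}{438678 - 75378} = \frac{\left(-32 - 5768\right) + \left(323 - 14112\right)}{363300} = \left(-5800 - 13789\right) \frac{1}{363300} = \left(-19589\right) \frac{1}{363300} = - \frac{19589}{363300}$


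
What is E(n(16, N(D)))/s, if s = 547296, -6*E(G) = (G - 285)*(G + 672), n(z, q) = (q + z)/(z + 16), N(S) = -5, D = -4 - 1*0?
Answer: 195980135/3362586624 ≈ 0.058283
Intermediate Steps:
D = -4 (D = -4 + 0 = -4)
n(z, q) = (q + z)/(16 + z)
E(G) = -(-285 + G)*(672 + G)/6 (E(G) = -(G - 285)*(G + 672)/6 = -(-285 + G)*(672 + G)/6)
E(n(16, N(D)))/s = (31920 - 129*(-5 + 16)/(2*(16 + 16)) - (-5 + 16)²/(16 + 16)²/6)/547296 = (31920 - 129*11/(2*32) - (11/32)²/6)*(1/547296) = (31920 - 129*11/64 - ((1/32)*11)²/6)*(1/547296) = (31920 - 129/2*11/32 - (11/32)²/6)*(1/547296) = (31920 - 1419/64 - ⅙*121/1024)*(1/547296) = (31920 - 1419/64 - 121/6144)*(1/547296) = (195980135/6144)*(1/547296) = 195980135/3362586624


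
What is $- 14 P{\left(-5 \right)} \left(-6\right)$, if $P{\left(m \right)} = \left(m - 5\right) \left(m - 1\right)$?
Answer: $5040$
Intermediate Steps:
$P{\left(m \right)} = \left(-1 + m\right) \left(-5 + m\right)$ ($P{\left(m \right)} = \left(-5 + m\right) \left(-1 + m\right) = \left(-1 + m\right) \left(-5 + m\right)$)
$- 14 P{\left(-5 \right)} \left(-6\right) = - 14 \left(5 + \left(-5\right)^{2} - -30\right) \left(-6\right) = - 14 \left(5 + 25 + 30\right) \left(-6\right) = \left(-14\right) 60 \left(-6\right) = \left(-840\right) \left(-6\right) = 5040$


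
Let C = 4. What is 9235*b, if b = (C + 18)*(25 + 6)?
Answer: 6298270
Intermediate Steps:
b = 682 (b = (4 + 18)*(25 + 6) = 22*31 = 682)
9235*b = 9235*682 = 6298270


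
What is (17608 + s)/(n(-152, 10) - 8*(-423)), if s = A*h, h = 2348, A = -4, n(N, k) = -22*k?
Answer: 2054/791 ≈ 2.5967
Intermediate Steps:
s = -9392 (s = -4*2348 = -9392)
(17608 + s)/(n(-152, 10) - 8*(-423)) = (17608 - 9392)/(-22*10 - 8*(-423)) = 8216/(-220 + 3384) = 8216/3164 = 8216*(1/3164) = 2054/791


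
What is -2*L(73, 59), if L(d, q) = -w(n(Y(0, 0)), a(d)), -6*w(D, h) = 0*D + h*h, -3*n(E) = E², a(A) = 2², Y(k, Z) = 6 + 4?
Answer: -16/3 ≈ -5.3333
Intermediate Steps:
Y(k, Z) = 10
a(A) = 4
n(E) = -E²/3
w(D, h) = -h²/6 (w(D, h) = -(0*D + h*h)/6 = -(0 + h²)/6 = -h²/6)
L(d, q) = 8/3 (L(d, q) = -(-1)*4²/6 = -(-1)*16/6 = -1*(-8/3) = 8/3)
-2*L(73, 59) = -2*8/3 = -16/3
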